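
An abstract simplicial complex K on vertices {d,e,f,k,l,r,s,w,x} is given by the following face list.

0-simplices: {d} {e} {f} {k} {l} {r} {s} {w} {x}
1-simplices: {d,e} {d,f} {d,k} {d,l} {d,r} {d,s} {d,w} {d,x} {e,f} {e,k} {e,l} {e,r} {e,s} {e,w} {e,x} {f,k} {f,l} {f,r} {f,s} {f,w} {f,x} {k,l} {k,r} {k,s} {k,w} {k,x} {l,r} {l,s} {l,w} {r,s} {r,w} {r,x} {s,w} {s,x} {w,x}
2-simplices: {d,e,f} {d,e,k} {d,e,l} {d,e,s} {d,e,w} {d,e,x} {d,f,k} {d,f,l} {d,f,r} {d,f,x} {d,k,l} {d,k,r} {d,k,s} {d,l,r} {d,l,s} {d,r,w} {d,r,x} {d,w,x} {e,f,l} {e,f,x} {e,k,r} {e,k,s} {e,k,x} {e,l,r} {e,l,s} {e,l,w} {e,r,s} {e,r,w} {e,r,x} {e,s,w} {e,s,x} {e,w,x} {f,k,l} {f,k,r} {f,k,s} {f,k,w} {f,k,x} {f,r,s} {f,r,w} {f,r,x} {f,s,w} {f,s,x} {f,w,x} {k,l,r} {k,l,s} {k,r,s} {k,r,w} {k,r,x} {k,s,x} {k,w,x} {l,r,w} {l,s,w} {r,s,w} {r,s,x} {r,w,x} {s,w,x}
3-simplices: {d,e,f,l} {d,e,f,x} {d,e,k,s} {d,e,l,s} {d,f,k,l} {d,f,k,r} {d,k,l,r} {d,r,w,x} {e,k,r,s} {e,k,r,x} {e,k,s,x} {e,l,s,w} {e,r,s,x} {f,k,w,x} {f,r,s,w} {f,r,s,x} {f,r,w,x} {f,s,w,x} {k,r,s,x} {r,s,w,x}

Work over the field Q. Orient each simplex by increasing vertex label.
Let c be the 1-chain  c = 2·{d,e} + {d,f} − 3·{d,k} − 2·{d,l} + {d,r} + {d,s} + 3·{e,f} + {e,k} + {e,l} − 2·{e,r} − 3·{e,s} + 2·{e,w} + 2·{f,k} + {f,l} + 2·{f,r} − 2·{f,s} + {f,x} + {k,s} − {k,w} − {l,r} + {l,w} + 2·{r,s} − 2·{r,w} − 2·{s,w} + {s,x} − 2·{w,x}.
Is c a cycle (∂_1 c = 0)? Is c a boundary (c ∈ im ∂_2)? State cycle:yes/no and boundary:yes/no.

cycle:yes boundary:yes

n_0=9 n_1=35 n_2=56 n_3=20  [Q]
∂1: piv[de,df,dk,dl,dr,ds,dw,dx] rk=8  ker:ef,ek,el,er,es,ew,ex,fk,fl,fr,fs,fw,fx,kl,kr,ks,kw,kx,lr,ls,lw,rs,rw,rx,sw,sx,wx
∂2: piv[def,dek,del,des,dew,dex,dfk,dfl,dfr,dfx,dkl,dkr,dks,dlr,dls,drw,drx,dwx,ekr,ekx,elw,ers,esw,esx,fks,fkw,frw] rk=27  ker:efl,efx,eks,elr,els,erw,erx,ewx,fkl,fkr,fkx,frs,frx,fsw,fsx,fwx,klr,kls,krs,krw,krx,ksx,kwx,lrw,lsw,rsw,rsx,rwx,swx
∂3: piv[defl,defx,deks,dels,dfkl,dfkr,dklr,drwx,ekrs,ekrx,eksx,elsw,ersx,fkwx,frsw,frsx,frwx,fswx] rk=18  ker:krsx,rswx
∂1c = 0
c vs im∂2: reduces to 0 ⇒ boundary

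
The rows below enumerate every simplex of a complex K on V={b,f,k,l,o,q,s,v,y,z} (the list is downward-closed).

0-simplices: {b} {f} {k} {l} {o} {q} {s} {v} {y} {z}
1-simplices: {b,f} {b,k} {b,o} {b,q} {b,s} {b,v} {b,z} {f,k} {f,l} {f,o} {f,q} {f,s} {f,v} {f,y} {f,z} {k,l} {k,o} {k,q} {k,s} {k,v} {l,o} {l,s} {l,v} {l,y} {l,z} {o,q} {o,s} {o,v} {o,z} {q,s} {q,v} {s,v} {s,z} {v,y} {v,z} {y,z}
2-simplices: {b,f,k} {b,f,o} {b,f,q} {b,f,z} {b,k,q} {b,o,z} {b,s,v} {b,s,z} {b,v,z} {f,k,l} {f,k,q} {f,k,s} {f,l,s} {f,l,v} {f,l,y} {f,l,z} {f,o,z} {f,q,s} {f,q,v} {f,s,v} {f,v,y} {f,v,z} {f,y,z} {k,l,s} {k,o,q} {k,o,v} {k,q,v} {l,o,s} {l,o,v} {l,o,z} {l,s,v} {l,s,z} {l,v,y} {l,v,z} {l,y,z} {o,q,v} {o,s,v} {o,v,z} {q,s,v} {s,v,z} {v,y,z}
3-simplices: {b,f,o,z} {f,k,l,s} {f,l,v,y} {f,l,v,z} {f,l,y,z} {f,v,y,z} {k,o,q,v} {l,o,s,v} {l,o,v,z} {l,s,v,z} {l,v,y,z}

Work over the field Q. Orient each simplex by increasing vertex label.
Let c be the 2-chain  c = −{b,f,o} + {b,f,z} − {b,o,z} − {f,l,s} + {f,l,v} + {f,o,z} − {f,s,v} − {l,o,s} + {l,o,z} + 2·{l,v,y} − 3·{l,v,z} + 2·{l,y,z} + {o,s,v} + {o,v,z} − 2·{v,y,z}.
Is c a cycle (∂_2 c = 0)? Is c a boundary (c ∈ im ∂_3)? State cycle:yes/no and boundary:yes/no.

cycle:yes boundary:no

n_0=10 n_1=36 n_2=41 n_3=11  [Q]
∂1: piv[bf,bk,bo,bq,bs,bv,bz,fl,fy] rk=9  ker:fk,fo,fq,fs,fv,fz,kl,ko,kq,ks,kv,lo,ls,lv,ly,lz,oq,os,ov,oz,qs,qv,sv,sz,vy,vz,yz
∂2: piv[bfk,bfo,bfq,bfz,bkq,boz,bsv,bsz,bvz,fkl,fks,fls,flv,fly,flz,fqs,fqv,fsv,fvy,fvz,fyz,koq,kov,kqv,los,lov,loz] rk=27  ker:fkq,foz,kls,lsv,lsz,lvy,lvz,lyz,oqv,osv,ovz,qsv,svz,vyz
∂3: piv[bfoz,fkls,flvy,flvz,flyz,fvyz,koqv,losv,lovz,lsvz] rk=10  ker:lvyz
∂2c = 0
c vs im∂3: residual ≠ 0 ⇒ not boundary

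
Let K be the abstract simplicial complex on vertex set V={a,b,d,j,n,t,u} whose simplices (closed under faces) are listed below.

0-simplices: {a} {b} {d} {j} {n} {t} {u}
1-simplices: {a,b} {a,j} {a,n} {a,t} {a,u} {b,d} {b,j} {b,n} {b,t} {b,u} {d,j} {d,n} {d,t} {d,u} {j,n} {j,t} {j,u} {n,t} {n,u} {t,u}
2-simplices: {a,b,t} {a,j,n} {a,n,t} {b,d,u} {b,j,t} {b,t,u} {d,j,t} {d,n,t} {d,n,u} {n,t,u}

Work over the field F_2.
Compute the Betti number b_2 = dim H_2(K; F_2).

n_0=7 n_1=20 n_2=10  [Z2]
∂1: piv[ab,aj,an,at,au,bd] rk=6  ker:bj,bn,bt,bu,dj,dn,dt,du,jn,jt,ju,nt,nu,tu
∂2: piv[abt,ajn,ant,bdu,bjt,btu,djt,dnt,dnu,ntu] rk=10
b_2=(10−10)−0=0

b_2=0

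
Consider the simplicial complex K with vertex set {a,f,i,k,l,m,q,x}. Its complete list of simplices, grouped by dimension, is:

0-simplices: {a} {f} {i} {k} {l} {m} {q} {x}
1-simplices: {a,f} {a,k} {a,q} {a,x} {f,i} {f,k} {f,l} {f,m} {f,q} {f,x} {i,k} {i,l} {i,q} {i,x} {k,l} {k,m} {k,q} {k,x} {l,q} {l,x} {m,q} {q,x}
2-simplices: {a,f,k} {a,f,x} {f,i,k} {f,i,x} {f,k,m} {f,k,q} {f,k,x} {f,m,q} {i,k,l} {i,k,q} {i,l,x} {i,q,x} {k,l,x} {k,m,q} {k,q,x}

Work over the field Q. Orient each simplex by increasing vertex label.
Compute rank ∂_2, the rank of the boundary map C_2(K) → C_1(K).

rank∂_2=12

n_0=8 n_1=22 n_2=15  [Q]
∂1: piv[af,ak,aq,ax,fi,fl,fm] rk=7  ker:fk,fq,fx,ik,il,iq,ix,kl,km,kq,kx,lq,lx,mq,qx
∂2: piv[afk,afx,fik,fix,fkm,fkq,fkx,fmq,ikl,ikq,ilx,iqx] rk=12  ker:klx,kmq,kqx
rk∂_2=12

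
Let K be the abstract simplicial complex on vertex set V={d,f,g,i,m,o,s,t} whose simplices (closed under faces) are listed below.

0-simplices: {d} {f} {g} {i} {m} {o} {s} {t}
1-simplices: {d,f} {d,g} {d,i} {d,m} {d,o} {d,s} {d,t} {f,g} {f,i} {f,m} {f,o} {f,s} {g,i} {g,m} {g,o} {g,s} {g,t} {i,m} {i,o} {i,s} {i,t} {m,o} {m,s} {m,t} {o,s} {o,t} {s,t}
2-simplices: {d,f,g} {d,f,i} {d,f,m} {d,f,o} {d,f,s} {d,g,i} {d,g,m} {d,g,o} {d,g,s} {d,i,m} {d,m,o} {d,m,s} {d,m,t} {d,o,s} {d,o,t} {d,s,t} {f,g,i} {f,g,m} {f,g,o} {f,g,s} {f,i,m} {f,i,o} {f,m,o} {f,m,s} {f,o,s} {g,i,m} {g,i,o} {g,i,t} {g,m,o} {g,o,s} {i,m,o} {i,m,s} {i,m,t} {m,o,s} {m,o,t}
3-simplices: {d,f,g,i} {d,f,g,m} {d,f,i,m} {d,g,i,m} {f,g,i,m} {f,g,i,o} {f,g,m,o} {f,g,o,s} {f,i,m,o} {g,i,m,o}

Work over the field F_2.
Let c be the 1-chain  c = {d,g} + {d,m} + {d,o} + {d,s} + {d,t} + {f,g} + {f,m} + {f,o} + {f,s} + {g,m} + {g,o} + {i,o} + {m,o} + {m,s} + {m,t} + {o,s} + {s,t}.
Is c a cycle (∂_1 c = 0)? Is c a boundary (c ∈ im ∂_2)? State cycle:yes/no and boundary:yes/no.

n_0=8 n_1=27 n_2=35 n_3=10  [Z2]
∂1: piv[df,dg,di,dm,do,ds,dt] rk=7  ker:fg,fi,fm,fo,fs,gi,gm,go,gs,gt,im,io,is,it,mo,ms,mt,os,ot,st
∂2: piv[dfg,dfi,dfm,dfo,dfs,dgi,dgm,dgo,dgs,dim,dmo,dms,dmt,dos,dot,dst,fio,git,ims,imt] rk=20  ker:fgi,fgm,fgo,fgs,fim,fmo,fms,fos,gim,gio,gmo,gos,imo,mos,mot
∂3: piv[dfgi,dfgm,dfim,dgim,fgio,fgmo,fgos,fimo] rk=8  ker:fgim,gimo
∂1c = {d} + {i} + {s} + {t}

cycle:no boundary:no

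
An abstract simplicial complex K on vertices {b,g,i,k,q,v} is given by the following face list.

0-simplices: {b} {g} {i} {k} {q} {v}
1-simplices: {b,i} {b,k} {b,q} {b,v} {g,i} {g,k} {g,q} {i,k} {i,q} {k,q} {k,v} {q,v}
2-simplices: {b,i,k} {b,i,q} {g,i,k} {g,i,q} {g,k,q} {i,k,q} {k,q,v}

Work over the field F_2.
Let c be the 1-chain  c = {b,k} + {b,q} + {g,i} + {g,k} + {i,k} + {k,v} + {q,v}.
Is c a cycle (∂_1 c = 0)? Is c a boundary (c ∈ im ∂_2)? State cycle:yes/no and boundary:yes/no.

n_0=6 n_1=12 n_2=7  [Z2]
∂1: piv[bi,bk,bq,bv,gi] rk=5  ker:gk,gq,ik,iq,kq,kv,qv
∂2: piv[bik,biq,gik,giq,gkq,kqv] rk=6  ker:ikq
∂1c = 0
c vs im∂2: reduces to 0 ⇒ boundary

cycle:yes boundary:yes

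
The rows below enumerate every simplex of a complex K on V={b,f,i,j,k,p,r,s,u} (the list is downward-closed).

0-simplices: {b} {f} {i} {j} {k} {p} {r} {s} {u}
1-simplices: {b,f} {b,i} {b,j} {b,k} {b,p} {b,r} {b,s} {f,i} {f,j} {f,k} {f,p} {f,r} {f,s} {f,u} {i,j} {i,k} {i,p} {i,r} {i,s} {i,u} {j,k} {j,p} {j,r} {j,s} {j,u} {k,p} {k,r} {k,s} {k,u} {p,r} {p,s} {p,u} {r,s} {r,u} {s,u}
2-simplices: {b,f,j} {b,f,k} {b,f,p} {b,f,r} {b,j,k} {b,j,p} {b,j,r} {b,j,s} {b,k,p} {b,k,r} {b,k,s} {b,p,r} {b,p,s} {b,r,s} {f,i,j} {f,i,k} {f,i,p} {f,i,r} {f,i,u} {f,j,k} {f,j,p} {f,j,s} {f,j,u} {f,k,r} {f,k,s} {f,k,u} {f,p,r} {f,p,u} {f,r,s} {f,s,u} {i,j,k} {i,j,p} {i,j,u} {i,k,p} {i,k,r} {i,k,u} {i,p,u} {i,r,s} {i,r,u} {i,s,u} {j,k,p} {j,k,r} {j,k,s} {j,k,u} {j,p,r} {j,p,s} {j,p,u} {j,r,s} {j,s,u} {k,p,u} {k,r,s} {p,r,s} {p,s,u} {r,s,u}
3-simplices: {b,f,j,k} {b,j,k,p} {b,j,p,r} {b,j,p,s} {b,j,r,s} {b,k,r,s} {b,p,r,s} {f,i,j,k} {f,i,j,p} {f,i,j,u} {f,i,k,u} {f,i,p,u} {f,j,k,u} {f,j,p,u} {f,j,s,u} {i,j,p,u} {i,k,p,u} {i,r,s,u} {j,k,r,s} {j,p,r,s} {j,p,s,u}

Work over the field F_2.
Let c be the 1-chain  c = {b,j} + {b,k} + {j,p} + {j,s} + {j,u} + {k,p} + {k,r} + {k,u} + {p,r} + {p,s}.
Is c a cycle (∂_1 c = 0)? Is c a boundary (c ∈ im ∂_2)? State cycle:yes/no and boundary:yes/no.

cycle:yes boundary:yes

n_0=9 n_1=35 n_2=54 n_3=21  [Z2]
∂1: piv[bf,bi,bj,bk,bp,br,bs,fu] rk=8  ker:fi,fj,fk,fp,fr,fs,ij,ik,ip,ir,is,iu,jk,jp,jr,js,ju,kp,kr,ks,ku,pr,ps,pu,rs,ru,su
∂2: piv[bfj,bfk,bfp,bfr,bjk,bjp,bjr,bjs,bkp,bkr,bks,bpr,bps,brs,fij,fik,fip,fir,fiu,fjs,fju,fku,fpu,fsu,irs,iru] rk=26  ker:fjk,fjp,fkr,fks,fpr,frs,ijk,ijp,iju,ikp,ikr,iku,ipu,isu,jkp,jkr,jks,jku,jpr,jps,jpu,jrs,jsu,kpu,krs,prs,psu,rsu
∂3: piv[bfjk,bjkp,bjpr,bjps,bjrs,bkrs,bprs,fijk,fijp,fiju,fiku,fipu,fjku,fjpu,fjsu,ikpu,irsu,jkrs,jpsu] rk=19  ker:ijpu,jprs
∂1c = 0
c vs im∂2: reduces to 0 ⇒ boundary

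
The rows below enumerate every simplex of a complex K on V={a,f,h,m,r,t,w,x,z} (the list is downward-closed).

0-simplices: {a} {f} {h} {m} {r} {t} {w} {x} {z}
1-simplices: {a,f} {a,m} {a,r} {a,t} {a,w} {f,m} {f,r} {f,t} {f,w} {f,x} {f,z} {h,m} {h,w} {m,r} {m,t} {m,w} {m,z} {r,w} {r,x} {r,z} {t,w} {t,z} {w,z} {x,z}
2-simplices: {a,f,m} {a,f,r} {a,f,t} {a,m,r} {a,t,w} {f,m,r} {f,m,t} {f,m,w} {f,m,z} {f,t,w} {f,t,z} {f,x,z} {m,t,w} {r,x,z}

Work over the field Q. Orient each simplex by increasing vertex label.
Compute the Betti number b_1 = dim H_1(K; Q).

b_1=4

n_0=9 n_1=24 n_2=14  [Q]
∂1: piv[af,am,ar,at,aw,fx,fz,hm] rk=8  ker:fm,fr,ft,fw,hw,mr,mt,mw,mz,rw,rx,rz,tw,tz,wz,xz
∂2: piv[afm,afr,aft,amr,atw,fmt,fmw,fmz,ftw,ftz,fxz,rxz] rk=12  ker:fmr,mtw
b_1=(24−8)−12=4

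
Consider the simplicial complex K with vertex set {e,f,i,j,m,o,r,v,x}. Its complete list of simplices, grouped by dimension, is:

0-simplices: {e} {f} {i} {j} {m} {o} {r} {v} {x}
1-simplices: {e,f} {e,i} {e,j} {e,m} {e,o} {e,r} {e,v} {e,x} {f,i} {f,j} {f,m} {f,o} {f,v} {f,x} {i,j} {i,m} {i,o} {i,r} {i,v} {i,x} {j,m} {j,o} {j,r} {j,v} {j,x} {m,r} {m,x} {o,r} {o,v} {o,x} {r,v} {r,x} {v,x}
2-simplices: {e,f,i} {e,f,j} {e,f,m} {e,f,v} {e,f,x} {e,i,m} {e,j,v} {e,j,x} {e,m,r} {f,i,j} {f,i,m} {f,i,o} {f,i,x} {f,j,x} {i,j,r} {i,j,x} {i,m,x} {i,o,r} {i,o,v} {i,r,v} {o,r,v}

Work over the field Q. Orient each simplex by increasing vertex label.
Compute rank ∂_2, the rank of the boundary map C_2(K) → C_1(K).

n_0=9 n_1=33 n_2=21  [Q]
∂1: piv[ef,ei,ej,em,eo,er,ev,ex] rk=8  ker:fi,fj,fm,fo,fv,fx,ij,im,io,ir,iv,ix,jm,jo,jr,jv,jx,mr,mx,or,ov,ox,rv,rx,vx
∂2: piv[efi,efj,efm,efv,efx,eim,ejv,ejx,emr,fij,fio,fix,ijr,imx,ior,iov,irv] rk=17  ker:fim,fjx,ijx,orv
rk∂_2=17

rank∂_2=17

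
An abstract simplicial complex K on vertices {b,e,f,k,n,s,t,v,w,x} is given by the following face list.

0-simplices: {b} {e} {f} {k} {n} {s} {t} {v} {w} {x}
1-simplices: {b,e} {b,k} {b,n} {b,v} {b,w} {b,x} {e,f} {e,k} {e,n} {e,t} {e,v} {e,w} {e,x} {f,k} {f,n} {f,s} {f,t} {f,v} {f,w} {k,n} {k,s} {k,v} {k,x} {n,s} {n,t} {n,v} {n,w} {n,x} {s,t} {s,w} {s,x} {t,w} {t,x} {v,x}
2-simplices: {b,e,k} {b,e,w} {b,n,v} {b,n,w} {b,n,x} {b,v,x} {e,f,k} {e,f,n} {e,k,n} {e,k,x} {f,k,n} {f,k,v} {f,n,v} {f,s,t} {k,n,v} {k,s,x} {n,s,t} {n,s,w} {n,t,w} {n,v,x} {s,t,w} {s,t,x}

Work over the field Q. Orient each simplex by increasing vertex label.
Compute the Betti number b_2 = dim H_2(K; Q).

b_2=4

n_0=10 n_1=34 n_2=22  [Q]
∂1: piv[be,bk,bn,bv,bw,bx,ef,et,fs] rk=9  ker:ek,en,ev,ew,ex,fk,fn,ft,fv,fw,kn,ks,kv,kx,ns,nt,nv,nw,nx,st,sw,sx,tw,tx,vx
∂2: piv[bek,bew,bnv,bnw,bnx,bvx,efk,efn,ekn,ekx,fkv,fnv,fst,ksx,nst,nsw,ntw,stx] rk=18  ker:fkn,knv,nvx,stw
b_2=(22−18)−0=4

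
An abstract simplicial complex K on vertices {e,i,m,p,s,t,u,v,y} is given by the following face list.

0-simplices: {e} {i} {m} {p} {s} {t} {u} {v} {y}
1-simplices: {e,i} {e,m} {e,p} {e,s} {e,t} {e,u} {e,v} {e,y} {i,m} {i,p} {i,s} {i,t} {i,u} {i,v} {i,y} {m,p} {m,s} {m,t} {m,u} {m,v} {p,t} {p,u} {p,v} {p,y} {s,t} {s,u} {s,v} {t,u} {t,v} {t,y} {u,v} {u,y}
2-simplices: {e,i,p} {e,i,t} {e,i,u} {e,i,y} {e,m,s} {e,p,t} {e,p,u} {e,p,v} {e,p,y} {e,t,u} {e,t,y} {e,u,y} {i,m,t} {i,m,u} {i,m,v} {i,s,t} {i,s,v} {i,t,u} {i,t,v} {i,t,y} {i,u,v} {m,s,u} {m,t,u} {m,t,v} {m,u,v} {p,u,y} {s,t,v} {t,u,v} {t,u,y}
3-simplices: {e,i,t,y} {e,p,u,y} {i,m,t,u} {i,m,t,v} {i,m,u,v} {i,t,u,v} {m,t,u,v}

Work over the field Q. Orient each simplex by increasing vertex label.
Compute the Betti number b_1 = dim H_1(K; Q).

b_1=4

n_0=9 n_1=32 n_2=29 n_3=7  [Q]
∂1: piv[ei,em,ep,es,et,eu,ev,ey] rk=8  ker:im,ip,is,it,iu,iv,iy,mp,ms,mt,mu,mv,pt,pu,pv,py,st,su,sv,tu,tv,ty,uv,uy
∂2: piv[eip,eit,eiu,eiy,ems,ept,epu,epv,epy,etu,ety,euy,imt,imu,imv,ist,isv,itv,iuv,msu] rk=20  ker:itu,ity,mtu,mtv,muv,puy,stv,tuv,tuy
∂3: piv[eity,epuy,imtu,imtv,imuv,ituv] rk=6  ker:mtuv
b_1=(32−8)−20=4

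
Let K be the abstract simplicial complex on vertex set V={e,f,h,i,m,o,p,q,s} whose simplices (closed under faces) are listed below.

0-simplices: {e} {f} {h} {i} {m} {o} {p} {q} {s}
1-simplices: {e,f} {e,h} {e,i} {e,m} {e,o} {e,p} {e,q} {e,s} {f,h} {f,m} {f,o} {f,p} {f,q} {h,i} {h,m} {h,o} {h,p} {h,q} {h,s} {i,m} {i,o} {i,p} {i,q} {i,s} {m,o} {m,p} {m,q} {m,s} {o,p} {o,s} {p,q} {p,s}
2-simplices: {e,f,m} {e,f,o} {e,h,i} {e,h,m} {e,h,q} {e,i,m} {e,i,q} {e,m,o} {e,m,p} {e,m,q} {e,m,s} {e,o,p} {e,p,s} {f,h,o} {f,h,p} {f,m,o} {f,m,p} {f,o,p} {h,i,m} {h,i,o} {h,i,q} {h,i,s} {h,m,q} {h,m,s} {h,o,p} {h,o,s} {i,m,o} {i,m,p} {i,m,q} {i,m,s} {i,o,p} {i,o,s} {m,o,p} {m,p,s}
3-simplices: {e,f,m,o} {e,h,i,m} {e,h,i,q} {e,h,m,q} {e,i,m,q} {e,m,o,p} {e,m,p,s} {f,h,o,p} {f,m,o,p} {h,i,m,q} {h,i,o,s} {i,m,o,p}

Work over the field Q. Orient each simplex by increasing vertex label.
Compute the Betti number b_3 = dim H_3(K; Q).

b_3=1

n_0=9 n_1=32 n_2=34 n_3=12  [Q]
∂1: piv[ef,eh,ei,em,eo,ep,eq,es] rk=8  ker:fh,fm,fo,fp,fq,hi,hm,ho,hp,hq,hs,im,io,ip,iq,is,mo,mp,mq,ms,op,os,pq,ps
∂2: piv[efm,efo,ehi,ehm,ehq,eim,eiq,emo,emp,emq,ems,eop,eps,fho,fhp,fmp,hio,his,hms,hos,imo,imp] rk=22  ker:fmo,fop,him,hiq,hmq,hop,imq,ims,iop,ios,mop,mps
∂3: piv[efmo,ehim,ehiq,ehmq,eimq,emop,emps,fhop,fmop,hios,imop] rk=11  ker:himq
b_3=(12−11)−0=1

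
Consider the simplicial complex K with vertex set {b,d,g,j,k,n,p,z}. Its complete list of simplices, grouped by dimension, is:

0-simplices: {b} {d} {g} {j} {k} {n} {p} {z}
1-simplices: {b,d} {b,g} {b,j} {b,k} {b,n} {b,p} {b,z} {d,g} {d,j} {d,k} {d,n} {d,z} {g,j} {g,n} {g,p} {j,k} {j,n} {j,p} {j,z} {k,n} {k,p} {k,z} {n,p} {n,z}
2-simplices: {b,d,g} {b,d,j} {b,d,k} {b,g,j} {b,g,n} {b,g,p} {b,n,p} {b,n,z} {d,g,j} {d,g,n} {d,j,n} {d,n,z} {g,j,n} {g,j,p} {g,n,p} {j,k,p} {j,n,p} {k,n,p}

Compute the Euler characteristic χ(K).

n_0=8 n_1=24 n_2=18
χ=+8−24+18=2

χ(K)=2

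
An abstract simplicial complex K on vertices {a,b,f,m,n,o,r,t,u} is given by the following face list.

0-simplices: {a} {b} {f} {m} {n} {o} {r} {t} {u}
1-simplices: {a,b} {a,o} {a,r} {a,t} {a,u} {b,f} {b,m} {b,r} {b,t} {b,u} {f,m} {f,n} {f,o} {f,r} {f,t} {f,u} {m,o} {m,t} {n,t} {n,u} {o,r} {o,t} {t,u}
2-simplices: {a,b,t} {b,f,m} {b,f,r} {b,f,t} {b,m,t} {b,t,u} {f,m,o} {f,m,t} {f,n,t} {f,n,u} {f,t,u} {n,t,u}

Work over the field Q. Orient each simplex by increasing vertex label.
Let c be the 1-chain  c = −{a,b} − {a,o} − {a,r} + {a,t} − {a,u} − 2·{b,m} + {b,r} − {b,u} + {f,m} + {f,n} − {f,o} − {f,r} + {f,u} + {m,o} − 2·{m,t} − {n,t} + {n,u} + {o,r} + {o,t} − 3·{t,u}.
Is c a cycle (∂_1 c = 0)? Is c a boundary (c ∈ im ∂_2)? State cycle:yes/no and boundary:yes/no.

n_0=9 n_1=23 n_2=12  [Q]
∂1: piv[ab,ao,ar,at,au,bf,bm,fn] rk=8  ker:br,bt,bu,fm,fo,fr,ft,fu,mo,mt,nt,nu,or,ot,tu
∂2: piv[abt,bfm,bfr,bft,bmt,btu,fmo,fnt,fnu,ftu] rk=10  ker:fmt,ntu
∂1c = 3·{a} + {b} − {f} + {n} − 3·{o} + 2·{t} − 3·{u}

cycle:no boundary:no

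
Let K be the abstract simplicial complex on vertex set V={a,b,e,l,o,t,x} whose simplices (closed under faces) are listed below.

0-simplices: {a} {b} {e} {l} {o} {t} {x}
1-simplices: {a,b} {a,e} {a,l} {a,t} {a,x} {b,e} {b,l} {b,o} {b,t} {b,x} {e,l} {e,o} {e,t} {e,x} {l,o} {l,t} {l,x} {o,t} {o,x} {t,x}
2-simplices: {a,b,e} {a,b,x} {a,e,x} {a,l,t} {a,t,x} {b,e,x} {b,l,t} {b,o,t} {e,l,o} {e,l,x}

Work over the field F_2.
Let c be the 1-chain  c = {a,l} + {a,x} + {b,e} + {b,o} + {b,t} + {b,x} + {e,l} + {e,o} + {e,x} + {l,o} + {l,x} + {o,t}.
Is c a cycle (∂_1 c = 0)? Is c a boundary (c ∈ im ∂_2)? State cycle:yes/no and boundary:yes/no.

n_0=7 n_1=20 n_2=10  [Z2]
∂1: piv[ab,ae,al,at,ax,bo] rk=6  ker:be,bl,bt,bx,el,eo,et,ex,lo,lt,lx,ot,ox,tx
∂2: piv[abe,abx,aex,alt,atx,blt,bot,elo,elx] rk=9  ker:bex
∂1c = 0
c vs im∂2: residual ≠ 0 ⇒ not boundary

cycle:yes boundary:no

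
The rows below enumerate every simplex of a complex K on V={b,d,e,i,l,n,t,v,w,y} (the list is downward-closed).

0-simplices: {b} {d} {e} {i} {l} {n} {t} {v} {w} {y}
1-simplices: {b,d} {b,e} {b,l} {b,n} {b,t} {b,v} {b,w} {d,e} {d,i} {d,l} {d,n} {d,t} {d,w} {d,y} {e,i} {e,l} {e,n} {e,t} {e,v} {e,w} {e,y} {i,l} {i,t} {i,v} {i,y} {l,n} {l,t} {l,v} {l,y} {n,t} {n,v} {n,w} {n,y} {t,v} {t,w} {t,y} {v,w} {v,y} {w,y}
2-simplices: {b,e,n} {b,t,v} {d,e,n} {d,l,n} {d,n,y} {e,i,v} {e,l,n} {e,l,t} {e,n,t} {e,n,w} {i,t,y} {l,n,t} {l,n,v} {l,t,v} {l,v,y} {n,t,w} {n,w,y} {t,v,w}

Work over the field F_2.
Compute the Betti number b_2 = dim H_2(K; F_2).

b_2=1

n_0=10 n_1=39 n_2=18  [Z2]
∂1: piv[bd,be,bl,bn,bt,bv,bw,di,dy] rk=9  ker:de,dl,dn,dt,dw,ei,el,en,et,ev,ew,ey,il,it,iv,iy,ln,lt,lv,ly,nt,nv,nw,ny,tv,tw,ty,vw,vy,wy
∂2: piv[ben,btv,den,dln,dny,eiv,eln,elt,ent,enw,ity,lnv,ltv,lvy,ntw,nwy,tvw] rk=17  ker:lnt
b_2=(18−17)−0=1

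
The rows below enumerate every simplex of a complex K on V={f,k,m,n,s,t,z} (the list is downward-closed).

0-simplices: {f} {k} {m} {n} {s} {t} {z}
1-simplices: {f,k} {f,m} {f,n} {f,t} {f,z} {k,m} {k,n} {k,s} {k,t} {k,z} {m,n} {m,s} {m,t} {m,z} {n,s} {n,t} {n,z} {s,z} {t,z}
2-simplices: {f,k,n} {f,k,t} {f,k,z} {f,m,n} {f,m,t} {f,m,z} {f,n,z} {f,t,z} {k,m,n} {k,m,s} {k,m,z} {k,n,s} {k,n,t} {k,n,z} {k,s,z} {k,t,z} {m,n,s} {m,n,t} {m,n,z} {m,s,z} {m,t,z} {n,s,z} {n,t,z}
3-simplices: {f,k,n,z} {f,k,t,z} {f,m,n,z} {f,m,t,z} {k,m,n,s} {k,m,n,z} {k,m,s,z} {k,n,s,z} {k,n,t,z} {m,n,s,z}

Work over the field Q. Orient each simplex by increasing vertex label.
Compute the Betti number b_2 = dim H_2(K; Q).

n_0=7 n_1=19 n_2=23 n_3=10  [Q]
∂1: piv[fk,fm,fn,ft,fz,ks] rk=6  ker:km,kn,kt,kz,mn,ms,mt,mz,ns,nt,nz,sz,tz
∂2: piv[fkn,fkt,fkz,fmn,fmt,fmz,fnz,ftz,kmn,kms,kns,knt,ksz] rk=13  ker:kmz,knz,ktz,mns,mnt,mnz,msz,mtz,nsz,ntz
∂3: piv[fknz,fktz,fmnz,fmtz,kmns,kmnz,kmsz,knsz,kntz] rk=9  ker:mnsz
b_2=(23−13)−9=1

b_2=1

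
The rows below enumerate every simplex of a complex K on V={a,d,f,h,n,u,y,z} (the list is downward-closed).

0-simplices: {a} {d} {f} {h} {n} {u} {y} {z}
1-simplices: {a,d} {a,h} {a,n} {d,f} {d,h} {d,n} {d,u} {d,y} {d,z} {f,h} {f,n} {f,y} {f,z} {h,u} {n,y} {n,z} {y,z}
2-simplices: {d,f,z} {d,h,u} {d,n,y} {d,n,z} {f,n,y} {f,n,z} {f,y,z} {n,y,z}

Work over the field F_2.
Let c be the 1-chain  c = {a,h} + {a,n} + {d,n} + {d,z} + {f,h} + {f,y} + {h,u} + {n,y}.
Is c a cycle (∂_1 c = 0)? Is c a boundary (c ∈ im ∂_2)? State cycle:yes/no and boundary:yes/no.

cycle:no boundary:no

n_0=8 n_1=17 n_2=8  [Z2]
∂1: piv[ad,ah,an,df,du,dy,dz] rk=7  ker:dh,dn,fh,fn,fy,fz,hu,ny,nz,yz
∂2: piv[dfz,dhu,dny,dnz,fny,fnz,fyz] rk=7  ker:nyz
∂1c = {h} + {n} + {u} + {z}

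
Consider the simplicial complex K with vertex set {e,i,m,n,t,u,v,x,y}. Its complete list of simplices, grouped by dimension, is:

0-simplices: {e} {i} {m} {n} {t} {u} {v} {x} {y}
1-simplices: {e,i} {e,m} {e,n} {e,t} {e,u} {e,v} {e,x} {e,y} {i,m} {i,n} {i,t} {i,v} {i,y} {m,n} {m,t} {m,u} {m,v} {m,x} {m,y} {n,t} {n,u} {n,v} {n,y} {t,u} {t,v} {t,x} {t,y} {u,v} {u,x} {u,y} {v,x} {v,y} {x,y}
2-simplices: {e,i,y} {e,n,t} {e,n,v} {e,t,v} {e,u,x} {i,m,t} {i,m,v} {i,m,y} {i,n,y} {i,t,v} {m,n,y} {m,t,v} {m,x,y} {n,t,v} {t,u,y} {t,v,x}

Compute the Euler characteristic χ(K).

n_0=9 n_1=33 n_2=16
χ=+9−33+16=-8

χ(K)=-8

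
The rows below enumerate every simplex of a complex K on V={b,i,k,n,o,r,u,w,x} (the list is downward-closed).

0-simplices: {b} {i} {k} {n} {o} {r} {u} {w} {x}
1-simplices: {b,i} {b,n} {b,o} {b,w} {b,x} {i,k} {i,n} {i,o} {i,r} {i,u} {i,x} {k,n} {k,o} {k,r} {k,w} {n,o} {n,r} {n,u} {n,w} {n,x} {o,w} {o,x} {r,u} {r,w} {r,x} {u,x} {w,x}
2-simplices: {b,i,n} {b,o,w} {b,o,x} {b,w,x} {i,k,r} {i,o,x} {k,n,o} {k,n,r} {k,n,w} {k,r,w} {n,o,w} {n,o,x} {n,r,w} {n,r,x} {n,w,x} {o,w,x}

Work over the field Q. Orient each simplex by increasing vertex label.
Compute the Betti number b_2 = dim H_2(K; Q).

b_2=3

n_0=9 n_1=27 n_2=16  [Q]
∂1: piv[bi,bn,bo,bw,bx,ik,ir,iu] rk=8  ker:in,io,ix,kn,ko,kr,kw,no,nr,nu,nw,nx,ow,ox,ru,rw,rx,ux,wx
∂2: piv[bin,bow,box,bwx,ikr,iox,kno,knr,knw,krw,now,nox,nrx] rk=13  ker:nrw,nwx,owx
b_2=(16−13)−0=3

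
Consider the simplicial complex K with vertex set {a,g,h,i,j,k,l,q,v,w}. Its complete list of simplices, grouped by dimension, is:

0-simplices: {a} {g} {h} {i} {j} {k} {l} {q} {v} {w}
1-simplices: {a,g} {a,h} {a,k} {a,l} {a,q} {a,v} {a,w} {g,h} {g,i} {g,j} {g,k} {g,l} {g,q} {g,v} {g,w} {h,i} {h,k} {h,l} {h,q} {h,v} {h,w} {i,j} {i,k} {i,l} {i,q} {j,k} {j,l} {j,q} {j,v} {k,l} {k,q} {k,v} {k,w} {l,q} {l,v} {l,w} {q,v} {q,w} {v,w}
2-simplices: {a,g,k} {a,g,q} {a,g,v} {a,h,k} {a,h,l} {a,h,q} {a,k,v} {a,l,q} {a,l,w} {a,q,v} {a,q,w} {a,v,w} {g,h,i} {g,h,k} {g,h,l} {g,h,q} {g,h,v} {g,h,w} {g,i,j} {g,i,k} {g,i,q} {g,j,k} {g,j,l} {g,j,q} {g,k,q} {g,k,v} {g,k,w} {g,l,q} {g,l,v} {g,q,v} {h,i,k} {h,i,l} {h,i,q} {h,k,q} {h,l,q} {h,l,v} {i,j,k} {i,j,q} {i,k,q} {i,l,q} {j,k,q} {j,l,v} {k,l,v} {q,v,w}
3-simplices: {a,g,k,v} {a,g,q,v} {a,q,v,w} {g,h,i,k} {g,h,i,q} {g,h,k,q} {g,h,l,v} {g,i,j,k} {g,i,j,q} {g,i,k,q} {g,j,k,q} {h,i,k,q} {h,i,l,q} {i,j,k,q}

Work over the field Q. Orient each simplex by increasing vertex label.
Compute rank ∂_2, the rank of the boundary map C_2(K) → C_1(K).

n_0=10 n_1=39 n_2=44 n_3=14  [Q]
∂1: piv[ag,ah,ak,al,aq,av,aw,gi,gj] rk=9  ker:gh,gk,gl,gq,gv,gw,hi,hk,hl,hq,hv,hw,ij,ik,il,iq,jk,jl,jq,jv,kl,kq,kv,kw,lq,lv,lw,qv,qw,vw
∂2: piv[agk,agq,agv,ahk,ahl,ahq,akv,alq,alw,aqv,aqw,avw,ghi,ghk,ghl,ghv,ghw,gij,gik,giq,gjk,gjl,gjq,gkq,gkw,glv,hil,jlv,klv] rk=29  ker:ghq,gkv,glq,gqv,hik,hiq,hkq,hlq,hlv,ijk,ijq,ikq,ilq,jkq,qvw
∂3: piv[agkv,agqv,aqvw,ghik,ghiq,ghkq,ghlv,gijk,gijq,gikq,gjkq,hilq] rk=12  ker:hikq,ijkq
rk∂_2=29

rank∂_2=29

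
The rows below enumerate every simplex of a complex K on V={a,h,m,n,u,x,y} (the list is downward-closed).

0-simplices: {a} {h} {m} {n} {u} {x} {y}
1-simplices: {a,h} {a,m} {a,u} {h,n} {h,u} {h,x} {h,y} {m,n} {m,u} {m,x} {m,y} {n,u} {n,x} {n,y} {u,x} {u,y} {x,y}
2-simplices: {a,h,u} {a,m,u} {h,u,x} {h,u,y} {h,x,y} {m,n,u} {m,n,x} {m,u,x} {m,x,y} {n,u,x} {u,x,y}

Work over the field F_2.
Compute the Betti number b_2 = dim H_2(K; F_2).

b_2=2

n_0=7 n_1=17 n_2=11  [Z2]
∂1: piv[ah,am,au,hn,hx,hy] rk=6  ker:hu,mn,mu,mx,my,nu,nx,ny,ux,uy,xy
∂2: piv[ahu,amu,hux,huy,hxy,mnu,mnx,mux,mxy] rk=9  ker:nux,uxy
b_2=(11−9)−0=2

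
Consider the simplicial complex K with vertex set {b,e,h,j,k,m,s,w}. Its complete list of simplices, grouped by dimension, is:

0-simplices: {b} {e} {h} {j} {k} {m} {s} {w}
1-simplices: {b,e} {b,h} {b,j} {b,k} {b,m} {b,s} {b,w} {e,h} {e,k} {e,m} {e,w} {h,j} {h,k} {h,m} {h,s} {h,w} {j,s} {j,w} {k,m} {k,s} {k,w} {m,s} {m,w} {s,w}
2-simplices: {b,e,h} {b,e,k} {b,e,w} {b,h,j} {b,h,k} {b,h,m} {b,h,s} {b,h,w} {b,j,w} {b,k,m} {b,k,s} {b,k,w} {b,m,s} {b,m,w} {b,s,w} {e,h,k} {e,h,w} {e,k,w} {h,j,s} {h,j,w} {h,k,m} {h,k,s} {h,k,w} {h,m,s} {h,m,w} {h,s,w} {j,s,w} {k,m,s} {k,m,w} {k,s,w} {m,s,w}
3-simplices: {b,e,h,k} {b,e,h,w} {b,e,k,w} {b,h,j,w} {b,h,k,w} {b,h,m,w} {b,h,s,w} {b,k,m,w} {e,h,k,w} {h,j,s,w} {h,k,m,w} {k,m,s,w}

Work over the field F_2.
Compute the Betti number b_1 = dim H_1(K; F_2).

n_0=8 n_1=24 n_2=31 n_3=12  [Z2]
∂1: piv[be,bh,bj,bk,bm,bs,bw] rk=7  ker:eh,ek,em,ew,hj,hk,hm,hs,hw,js,jw,km,ks,kw,ms,mw,sw
∂2: piv[beh,bek,bew,bhj,bhk,bhm,bhs,bhw,bjw,bkm,bks,bkw,bms,bmw,bsw,hjs] rk=16  ker:ehk,ehw,ekw,hjw,hkm,hks,hkw,hms,hmw,hsw,jsw,kms,kmw,ksw,msw
∂3: piv[behk,behw,bekw,bhjw,bhkw,bhmw,bhsw,bkmw,hjsw,hkmw,kmsw] rk=11  ker:ehkw
b_1=(24−7)−16=1

b_1=1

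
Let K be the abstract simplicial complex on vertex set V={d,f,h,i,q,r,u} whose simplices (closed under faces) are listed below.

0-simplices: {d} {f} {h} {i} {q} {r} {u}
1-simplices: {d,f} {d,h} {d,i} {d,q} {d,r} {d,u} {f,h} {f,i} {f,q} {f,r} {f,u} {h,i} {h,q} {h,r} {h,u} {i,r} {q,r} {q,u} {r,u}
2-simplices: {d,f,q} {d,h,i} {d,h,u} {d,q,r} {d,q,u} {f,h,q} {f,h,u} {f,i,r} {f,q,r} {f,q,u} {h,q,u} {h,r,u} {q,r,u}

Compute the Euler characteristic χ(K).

χ(K)=1

n_0=7 n_1=19 n_2=13
χ=+7−19+13=1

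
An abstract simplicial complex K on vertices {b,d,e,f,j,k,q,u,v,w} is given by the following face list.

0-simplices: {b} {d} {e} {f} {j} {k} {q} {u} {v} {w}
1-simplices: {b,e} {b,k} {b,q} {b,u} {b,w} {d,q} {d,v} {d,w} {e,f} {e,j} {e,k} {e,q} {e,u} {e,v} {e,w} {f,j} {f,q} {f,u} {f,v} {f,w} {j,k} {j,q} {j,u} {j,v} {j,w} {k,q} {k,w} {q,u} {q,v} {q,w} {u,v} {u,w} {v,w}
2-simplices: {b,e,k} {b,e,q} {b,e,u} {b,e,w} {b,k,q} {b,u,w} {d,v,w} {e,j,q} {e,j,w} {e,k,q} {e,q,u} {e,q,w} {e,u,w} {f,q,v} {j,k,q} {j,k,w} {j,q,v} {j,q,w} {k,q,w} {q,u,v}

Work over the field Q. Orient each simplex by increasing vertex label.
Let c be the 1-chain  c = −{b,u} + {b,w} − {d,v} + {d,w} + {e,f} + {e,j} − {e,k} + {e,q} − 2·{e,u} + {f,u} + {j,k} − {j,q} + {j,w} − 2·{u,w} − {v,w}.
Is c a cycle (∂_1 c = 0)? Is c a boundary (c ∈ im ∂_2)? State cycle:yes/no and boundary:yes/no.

cycle:yes boundary:no

n_0=10 n_1=33 n_2=20  [Q]
∂1: piv[be,bk,bq,bu,bw,dq,dv,ef,ej] rk=9  ker:dw,ek,eq,eu,ev,ew,fj,fq,fu,fv,fw,jk,jq,ju,jv,jw,kq,kw,qu,qv,qw,uv,uw,vw
∂2: piv[bek,beq,beu,bew,bkq,buw,dvw,ejq,ejw,equ,eqw,fqv,jkq,jkw,jqv,quv] rk=16  ker:ekq,euw,jqw,kqw
∂1c = 0
c vs im∂2: residual ≠ 0 ⇒ not boundary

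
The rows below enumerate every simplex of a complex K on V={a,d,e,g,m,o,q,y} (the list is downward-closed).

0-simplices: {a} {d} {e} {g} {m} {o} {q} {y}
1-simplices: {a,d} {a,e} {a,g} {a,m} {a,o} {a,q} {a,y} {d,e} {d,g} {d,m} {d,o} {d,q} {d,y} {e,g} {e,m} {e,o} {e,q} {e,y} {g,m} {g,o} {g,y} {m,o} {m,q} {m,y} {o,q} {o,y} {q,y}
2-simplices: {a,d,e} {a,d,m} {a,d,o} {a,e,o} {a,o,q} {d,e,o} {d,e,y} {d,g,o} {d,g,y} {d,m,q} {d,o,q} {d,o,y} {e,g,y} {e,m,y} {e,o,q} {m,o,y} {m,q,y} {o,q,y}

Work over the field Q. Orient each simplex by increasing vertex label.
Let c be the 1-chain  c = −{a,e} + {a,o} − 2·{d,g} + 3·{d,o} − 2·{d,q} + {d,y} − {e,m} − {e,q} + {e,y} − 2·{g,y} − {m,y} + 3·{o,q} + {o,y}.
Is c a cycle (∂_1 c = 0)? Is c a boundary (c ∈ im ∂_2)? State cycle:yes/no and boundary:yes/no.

n_0=8 n_1=27 n_2=18  [Q]
∂1: piv[ad,ae,ag,am,ao,aq,ay] rk=7  ker:de,dg,dm,do,dq,dy,eg,em,eo,eq,ey,gm,go,gy,mo,mq,my,oq,oy,qy
∂2: piv[ade,adm,ado,aeo,aoq,dey,dgo,dgy,dmq,doq,doy,egy,emy,eoq,moy,mqy,oqy] rk=17  ker:deo
∂1c = 0
c vs im∂2: reduces to 0 ⇒ boundary

cycle:yes boundary:yes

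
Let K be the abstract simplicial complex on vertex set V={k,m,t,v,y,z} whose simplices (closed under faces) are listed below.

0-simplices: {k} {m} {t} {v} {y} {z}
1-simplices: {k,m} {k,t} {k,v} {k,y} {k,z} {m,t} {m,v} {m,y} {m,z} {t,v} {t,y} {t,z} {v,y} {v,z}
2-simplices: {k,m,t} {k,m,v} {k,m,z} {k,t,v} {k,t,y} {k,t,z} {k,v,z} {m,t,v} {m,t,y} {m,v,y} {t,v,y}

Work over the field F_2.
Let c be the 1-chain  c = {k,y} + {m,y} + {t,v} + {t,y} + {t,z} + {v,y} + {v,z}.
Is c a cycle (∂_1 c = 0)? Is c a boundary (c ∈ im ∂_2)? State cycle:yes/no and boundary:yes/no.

cycle:no boundary:no

n_0=6 n_1=14 n_2=11  [Z2]
∂1: piv[km,kt,kv,ky,kz] rk=5  ker:mt,mv,my,mz,tv,ty,tz,vy,vz
∂2: piv[kmt,kmv,kmz,ktv,kty,ktz,kvz,mty,mvy] rk=9  ker:mtv,tvy
∂1c = {k} + {m} + {t} + {v}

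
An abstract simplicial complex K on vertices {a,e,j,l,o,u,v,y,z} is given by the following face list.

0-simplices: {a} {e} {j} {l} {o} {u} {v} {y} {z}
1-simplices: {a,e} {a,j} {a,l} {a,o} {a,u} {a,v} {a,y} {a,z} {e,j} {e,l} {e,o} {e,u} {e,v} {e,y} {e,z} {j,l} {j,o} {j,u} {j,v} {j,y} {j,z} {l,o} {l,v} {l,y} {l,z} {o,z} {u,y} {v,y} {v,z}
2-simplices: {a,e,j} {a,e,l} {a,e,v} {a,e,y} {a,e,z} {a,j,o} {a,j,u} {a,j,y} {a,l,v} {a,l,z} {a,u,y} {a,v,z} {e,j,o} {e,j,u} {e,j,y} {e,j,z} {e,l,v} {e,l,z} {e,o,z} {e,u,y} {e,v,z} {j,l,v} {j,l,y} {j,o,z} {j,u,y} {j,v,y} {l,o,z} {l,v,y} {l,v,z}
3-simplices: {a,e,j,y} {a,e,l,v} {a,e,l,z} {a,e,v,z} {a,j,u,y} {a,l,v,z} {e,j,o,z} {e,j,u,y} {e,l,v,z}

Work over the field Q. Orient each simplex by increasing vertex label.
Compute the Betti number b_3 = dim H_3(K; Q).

n_0=9 n_1=29 n_2=29 n_3=9  [Q]
∂1: piv[ae,aj,al,ao,au,av,ay,az] rk=8  ker:ej,el,eo,eu,ev,ey,ez,jl,jo,ju,jv,jy,jz,lo,lv,ly,lz,oz,uy,vy,vz
∂2: piv[aej,ael,aev,aey,aez,ajo,aju,ajy,alv,alz,auy,avz,ejo,eju,ejz,eoz,jlv,jly,jvy,loz] rk=20  ker:ejy,elv,elz,euy,evz,joz,juy,lvy,lvz
∂3: piv[aejy,aelv,aelz,aevz,ajuy,alvz,ejoz,ejuy] rk=8  ker:elvz
b_3=(9−8)−0=1

b_3=1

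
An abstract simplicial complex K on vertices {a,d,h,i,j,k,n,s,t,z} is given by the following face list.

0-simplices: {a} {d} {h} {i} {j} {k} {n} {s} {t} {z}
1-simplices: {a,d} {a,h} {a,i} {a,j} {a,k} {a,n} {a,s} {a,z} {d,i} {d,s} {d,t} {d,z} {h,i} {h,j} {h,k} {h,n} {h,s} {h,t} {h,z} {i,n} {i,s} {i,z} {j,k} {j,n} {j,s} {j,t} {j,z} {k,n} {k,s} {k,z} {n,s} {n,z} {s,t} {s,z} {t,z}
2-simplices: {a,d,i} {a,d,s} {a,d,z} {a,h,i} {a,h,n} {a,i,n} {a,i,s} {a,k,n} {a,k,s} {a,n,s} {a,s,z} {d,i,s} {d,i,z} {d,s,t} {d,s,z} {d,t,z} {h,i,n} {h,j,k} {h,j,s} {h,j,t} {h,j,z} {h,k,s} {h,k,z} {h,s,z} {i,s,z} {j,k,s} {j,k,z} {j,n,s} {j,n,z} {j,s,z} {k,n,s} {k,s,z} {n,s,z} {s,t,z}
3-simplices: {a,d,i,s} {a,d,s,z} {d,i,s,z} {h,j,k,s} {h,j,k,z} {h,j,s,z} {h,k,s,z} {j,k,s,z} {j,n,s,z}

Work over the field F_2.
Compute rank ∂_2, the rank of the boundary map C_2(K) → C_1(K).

n_0=10 n_1=35 n_2=34 n_3=9  [Z2]
∂1: piv[ad,ah,ai,aj,ak,an,as,az,dt] rk=9  ker:di,ds,dz,hi,hj,hk,hn,hs,ht,hz,in,is,iz,jk,jn,js,jt,jz,kn,ks,kz,ns,nz,st,sz,tz
∂2: piv[adi,ads,adz,ahi,ahn,ain,ais,akn,aks,ans,asz,diz,dst,dtz,hjk,hjs,hjt,hjz,hks,hkz,hsz,jns,jnz] rk=23  ker:dis,dsz,hin,isz,jks,jkz,jsz,kns,ksz,nsz,stz
∂3: piv[adis,adsz,disz,hjks,hjkz,hjsz,hksz,jnsz] rk=8  ker:jksz
rk∂_2=23

rank∂_2=23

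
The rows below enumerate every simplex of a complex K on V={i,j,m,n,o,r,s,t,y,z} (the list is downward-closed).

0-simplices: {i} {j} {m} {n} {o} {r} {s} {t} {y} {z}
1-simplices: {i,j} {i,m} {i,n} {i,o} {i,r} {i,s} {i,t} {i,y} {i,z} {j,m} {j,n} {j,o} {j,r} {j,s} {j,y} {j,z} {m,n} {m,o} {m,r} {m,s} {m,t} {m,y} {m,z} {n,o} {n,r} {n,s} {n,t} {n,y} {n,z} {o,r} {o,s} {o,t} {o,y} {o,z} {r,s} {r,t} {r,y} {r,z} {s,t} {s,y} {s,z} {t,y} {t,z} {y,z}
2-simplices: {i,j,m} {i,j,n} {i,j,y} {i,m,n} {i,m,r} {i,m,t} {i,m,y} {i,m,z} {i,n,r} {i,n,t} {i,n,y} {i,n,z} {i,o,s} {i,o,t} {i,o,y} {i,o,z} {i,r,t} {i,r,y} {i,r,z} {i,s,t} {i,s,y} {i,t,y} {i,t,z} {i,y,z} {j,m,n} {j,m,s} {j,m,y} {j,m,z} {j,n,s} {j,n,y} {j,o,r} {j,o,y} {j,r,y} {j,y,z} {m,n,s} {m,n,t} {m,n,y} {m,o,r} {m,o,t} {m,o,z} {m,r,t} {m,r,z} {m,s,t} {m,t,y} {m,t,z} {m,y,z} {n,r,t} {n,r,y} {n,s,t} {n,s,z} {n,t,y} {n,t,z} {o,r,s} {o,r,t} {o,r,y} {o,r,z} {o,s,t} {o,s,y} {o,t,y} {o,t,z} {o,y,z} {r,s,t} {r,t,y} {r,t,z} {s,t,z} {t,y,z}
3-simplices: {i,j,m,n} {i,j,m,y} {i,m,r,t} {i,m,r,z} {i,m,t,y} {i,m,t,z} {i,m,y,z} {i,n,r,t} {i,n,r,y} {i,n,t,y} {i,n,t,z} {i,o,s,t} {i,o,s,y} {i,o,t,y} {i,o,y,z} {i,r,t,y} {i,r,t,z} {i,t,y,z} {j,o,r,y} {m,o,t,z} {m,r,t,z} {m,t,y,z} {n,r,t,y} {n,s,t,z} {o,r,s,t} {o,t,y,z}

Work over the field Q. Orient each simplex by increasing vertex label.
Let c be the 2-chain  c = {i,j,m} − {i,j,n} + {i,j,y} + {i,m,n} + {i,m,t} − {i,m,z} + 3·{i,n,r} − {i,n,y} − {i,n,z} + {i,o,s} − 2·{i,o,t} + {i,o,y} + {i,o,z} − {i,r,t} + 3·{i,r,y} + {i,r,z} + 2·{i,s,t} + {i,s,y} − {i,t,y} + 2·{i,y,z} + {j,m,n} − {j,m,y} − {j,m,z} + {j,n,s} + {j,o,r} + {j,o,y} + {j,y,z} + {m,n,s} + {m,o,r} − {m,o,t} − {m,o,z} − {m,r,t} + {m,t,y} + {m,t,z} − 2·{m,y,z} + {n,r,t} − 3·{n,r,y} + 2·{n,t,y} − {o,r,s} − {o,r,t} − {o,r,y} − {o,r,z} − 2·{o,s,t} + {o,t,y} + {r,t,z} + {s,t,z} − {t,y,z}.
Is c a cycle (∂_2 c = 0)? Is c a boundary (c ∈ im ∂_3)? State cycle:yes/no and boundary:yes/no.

n_0=10 n_1=44 n_2=66 n_3=26  [Q]
∂1: piv[ij,im,in,io,ir,is,it,iy,iz] rk=9  ker:jm,jn,jo,jr,js,jy,jz,mn,mo,mr,ms,mt,my,mz,no,nr,ns,nt,ny,nz,or,os,ot,oy,oz,rs,rt,ry,rz,st,sy,sz,ty,tz,yz
∂2: piv[ijm,ijn,ijy,imn,imr,imt,imy,imz,inr,int,iny,inz,ios,iot,ioy,ioz,irt,iry,irz,ist,isy,ity,itz,iyz,jms,jmz,jns,jor,joy,jry,mor,mst,nsz,ors] rk=34  ker:jmn,jmy,jny,jyz,mns,mnt,mny,mot,moz,mrt,mrz,mty,mtz,myz,nrt,nry,nst,nty,ntz,ort,ory,orz,ost,osy,oty,otz,oyz,rst,rty,rtz,stz,tyz
∂3: piv[ijmn,ijmy,imrt,imrz,imty,imtz,imyz,inrt,inry,inty,intz,iost,iosy,ioty,ioyz,irty,irtz,ityz,jory,motz,nstz,orst,otyz] rk=23  ker:mrtz,mtyz,nrty
∂2c = {i,j} + {i,n} + {i,o} + 2·{i,s} − {i,t} − 2·{i,y} − 2·{i,z} − {j,n} + 2·{j,o} − {j,r} − {j,s} + 2·{j,y} + 3·{m,n} − {m,o} − 2·{m,r} − {m,s} + 5·{m,t} − 4·{m,y} + {n,r} + 2·{n,s} + {n,t} − {n,z} − 2·{o,r} + {o,t} + 2·{o,y} + {o,z} − {r,s} − {r,t} − {r,y} − {r,z} + {s,t} + {s,y} − {s,z} + 2·{t,y} + 4·{t,z}

cycle:no boundary:no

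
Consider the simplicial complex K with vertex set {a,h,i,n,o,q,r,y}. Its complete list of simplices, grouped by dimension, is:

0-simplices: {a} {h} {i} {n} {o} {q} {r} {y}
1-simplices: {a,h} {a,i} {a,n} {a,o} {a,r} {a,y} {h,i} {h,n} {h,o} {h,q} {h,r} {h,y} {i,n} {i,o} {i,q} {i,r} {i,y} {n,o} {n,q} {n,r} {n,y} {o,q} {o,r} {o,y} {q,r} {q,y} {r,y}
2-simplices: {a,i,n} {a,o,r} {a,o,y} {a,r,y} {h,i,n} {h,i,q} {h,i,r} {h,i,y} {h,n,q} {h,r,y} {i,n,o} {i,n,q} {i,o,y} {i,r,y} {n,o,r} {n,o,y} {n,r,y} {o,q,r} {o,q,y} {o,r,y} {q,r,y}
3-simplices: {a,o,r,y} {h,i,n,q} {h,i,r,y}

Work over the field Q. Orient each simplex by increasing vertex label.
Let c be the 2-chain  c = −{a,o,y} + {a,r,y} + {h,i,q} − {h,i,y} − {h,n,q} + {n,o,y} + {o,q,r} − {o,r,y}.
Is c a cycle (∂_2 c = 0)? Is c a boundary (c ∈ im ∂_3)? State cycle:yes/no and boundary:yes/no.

cycle:no boundary:no

n_0=8 n_1=27 n_2=21 n_3=3  [Q]
∂1: piv[ah,ai,an,ao,ar,ay,hq] rk=7  ker:hi,hn,ho,hr,hy,in,io,iq,ir,iy,no,nq,nr,ny,oq,or,oy,qr,qy,ry
∂2: piv[ain,aor,aoy,ary,hin,hiq,hir,hiy,hnq,hry,ino,ioy,nor,noy,oqr,oqy] rk=16  ker:inq,iry,nry,ory,qry
∂3: piv[aory,hinq,hiry] rk=3
∂2c = −{a,o} + {a,r} − {h,n} + {h,y} + {i,q} − {i,y} + {n,o} − {n,q} − {n,y} + {o,q} − 2·{o,r} + {o,y} + {q,r}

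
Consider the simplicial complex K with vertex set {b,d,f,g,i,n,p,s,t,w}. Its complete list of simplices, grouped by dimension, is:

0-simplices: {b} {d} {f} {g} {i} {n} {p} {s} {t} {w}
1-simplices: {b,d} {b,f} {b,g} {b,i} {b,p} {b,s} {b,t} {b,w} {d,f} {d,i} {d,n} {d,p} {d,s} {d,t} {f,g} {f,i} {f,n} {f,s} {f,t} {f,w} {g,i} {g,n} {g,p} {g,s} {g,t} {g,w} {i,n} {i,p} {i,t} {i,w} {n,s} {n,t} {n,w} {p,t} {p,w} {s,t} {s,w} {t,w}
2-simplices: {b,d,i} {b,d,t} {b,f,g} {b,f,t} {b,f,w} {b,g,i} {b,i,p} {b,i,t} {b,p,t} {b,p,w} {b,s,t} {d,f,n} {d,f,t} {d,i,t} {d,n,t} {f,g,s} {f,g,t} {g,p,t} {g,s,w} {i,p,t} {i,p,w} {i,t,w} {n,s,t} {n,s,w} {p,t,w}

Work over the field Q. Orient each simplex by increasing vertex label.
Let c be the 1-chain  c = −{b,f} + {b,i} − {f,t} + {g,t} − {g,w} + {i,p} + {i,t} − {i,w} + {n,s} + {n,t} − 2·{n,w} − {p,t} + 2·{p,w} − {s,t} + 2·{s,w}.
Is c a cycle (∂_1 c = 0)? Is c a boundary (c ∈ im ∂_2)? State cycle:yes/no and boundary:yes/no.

n_0=10 n_1=38 n_2=25  [Q]
∂1: piv[bd,bf,bg,bi,bp,bs,bt,bw,dn] rk=9  ker:df,di,dp,ds,dt,fg,fi,fn,fs,ft,fw,gi,gn,gp,gs,gt,gw,in,ip,it,iw,ns,nt,nw,pt,pw,st,sw,tw
∂2: piv[bdi,bdt,bfg,bft,bfw,bgi,bip,bit,bpt,bpw,bst,dfn,dft,dnt,fgs,fgt,gpt,gsw,ipw,itw,nst,nsw] rk=22  ker:dit,ipt,ptw
∂1c = 0
c vs im∂2: residual ≠ 0 ⇒ not boundary

cycle:yes boundary:no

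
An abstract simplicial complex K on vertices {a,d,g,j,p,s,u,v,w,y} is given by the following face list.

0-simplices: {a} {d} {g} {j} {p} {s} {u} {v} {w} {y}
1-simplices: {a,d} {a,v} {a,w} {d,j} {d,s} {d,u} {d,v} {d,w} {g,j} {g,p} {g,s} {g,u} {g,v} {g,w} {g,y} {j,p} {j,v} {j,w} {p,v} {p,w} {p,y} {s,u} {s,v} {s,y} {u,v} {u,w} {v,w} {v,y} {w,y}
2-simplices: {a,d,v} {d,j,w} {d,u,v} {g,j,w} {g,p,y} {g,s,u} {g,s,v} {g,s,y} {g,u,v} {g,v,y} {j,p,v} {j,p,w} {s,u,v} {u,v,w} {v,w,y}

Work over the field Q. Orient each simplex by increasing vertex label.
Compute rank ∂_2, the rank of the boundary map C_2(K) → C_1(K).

rank∂_2=14

n_0=10 n_1=29 n_2=15  [Q]
∂1: piv[ad,av,aw,dj,ds,du,gj,gp,gy] rk=9  ker:dv,dw,gs,gu,gv,gw,jp,jv,jw,pv,pw,py,su,sv,sy,uv,uw,vw,vy,wy
∂2: piv[adv,djw,duv,gjw,gpy,gsu,gsv,gsy,guv,gvy,jpv,jpw,uvw,vwy] rk=14  ker:suv
rk∂_2=14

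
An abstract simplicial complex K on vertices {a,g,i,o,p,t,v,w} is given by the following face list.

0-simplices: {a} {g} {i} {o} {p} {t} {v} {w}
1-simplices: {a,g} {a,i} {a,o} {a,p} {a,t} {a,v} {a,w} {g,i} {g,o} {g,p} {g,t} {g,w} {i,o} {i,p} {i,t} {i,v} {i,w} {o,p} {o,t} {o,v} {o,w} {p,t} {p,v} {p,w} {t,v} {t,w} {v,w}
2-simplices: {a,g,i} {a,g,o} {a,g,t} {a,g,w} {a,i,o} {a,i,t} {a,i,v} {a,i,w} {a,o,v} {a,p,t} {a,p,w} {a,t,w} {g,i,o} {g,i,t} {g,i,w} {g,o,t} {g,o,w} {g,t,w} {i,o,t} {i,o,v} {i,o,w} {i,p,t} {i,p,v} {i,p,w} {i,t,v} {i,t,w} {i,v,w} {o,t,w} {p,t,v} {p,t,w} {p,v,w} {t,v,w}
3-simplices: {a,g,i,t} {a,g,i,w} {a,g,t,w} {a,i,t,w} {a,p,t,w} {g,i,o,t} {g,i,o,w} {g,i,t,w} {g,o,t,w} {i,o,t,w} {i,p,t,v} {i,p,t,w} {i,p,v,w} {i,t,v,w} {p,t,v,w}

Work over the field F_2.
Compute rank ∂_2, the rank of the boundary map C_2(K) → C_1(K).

rank∂_2=18

n_0=8 n_1=27 n_2=32 n_3=15  [Z2]
∂1: piv[ag,ai,ao,ap,at,av,aw] rk=7  ker:gi,go,gp,gt,gw,io,ip,it,iv,iw,op,ot,ov,ow,pt,pv,pw,tv,tw,vw
∂2: piv[agi,ago,agt,agw,aio,ait,aiv,aiw,aov,apt,apw,atw,got,gow,ipt,ipv,itv,ivw] rk=18  ker:gio,git,giw,gtw,iot,iov,iow,ipw,itw,otw,ptv,ptw,pvw,tvw
∂3: piv[agit,agiw,agtw,aitw,aptw,giot,giow,gotw,iptv,iptw,ipvw,itvw] rk=12  ker:gitw,iotw,ptvw
rk∂_2=18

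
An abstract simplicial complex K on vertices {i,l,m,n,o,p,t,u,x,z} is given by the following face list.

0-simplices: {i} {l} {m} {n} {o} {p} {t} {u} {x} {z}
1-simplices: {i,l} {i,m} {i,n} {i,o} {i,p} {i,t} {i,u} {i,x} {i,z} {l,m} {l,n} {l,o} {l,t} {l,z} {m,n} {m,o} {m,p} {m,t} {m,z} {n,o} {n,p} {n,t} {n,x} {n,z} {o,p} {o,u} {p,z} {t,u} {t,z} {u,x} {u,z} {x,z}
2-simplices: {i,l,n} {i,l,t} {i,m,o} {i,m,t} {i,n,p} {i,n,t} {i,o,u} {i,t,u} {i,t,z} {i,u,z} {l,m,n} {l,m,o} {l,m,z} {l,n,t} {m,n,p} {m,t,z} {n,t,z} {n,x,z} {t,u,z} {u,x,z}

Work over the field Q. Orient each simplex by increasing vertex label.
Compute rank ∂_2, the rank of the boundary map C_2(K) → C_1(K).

n_0=10 n_1=32 n_2=20  [Q]
∂1: piv[il,im,in,io,ip,it,iu,ix,iz] rk=9  ker:lm,ln,lo,lt,lz,mn,mo,mp,mt,mz,no,np,nt,nx,nz,op,ou,pz,tu,tz,ux,uz,xz
∂2: piv[iln,ilt,imo,imt,inp,int,iou,itu,itz,iuz,lmn,lmo,lmz,mnp,mtz,ntz,nxz,uxz] rk=18  ker:lnt,tuz
rk∂_2=18

rank∂_2=18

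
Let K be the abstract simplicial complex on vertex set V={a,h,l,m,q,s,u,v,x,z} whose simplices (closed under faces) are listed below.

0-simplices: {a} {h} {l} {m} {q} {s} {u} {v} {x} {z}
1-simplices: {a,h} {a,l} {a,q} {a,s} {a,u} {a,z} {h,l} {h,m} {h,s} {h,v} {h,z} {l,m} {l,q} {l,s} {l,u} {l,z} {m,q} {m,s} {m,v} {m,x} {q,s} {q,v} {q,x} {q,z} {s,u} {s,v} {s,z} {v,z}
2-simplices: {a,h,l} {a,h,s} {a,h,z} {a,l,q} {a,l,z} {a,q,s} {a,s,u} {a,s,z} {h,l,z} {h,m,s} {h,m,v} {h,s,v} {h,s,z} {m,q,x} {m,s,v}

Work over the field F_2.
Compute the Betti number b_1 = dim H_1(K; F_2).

n_0=10 n_1=28 n_2=15  [Z2]
∂1: piv[ah,al,aq,as,au,az,hm,hv,mx] rk=9  ker:hl,hs,hz,lm,lq,ls,lu,lz,mq,ms,mv,qs,qv,qx,qz,su,sv,sz,vz
∂2: piv[ahl,ahs,ahz,alq,alz,aqs,asu,asz,hms,hmv,hsv,mqx] rk=12  ker:hlz,hsz,msv
b_1=(28−9)−12=7

b_1=7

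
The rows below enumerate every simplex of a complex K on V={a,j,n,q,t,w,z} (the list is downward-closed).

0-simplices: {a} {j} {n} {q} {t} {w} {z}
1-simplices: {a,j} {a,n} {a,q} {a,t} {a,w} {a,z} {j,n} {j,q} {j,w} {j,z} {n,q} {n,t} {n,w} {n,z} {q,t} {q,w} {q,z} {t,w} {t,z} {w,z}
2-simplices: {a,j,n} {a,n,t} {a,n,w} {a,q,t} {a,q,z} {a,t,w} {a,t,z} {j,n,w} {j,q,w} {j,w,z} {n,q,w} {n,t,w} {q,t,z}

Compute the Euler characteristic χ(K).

n_0=7 n_1=20 n_2=13
χ=+7−20+13=0

χ(K)=0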